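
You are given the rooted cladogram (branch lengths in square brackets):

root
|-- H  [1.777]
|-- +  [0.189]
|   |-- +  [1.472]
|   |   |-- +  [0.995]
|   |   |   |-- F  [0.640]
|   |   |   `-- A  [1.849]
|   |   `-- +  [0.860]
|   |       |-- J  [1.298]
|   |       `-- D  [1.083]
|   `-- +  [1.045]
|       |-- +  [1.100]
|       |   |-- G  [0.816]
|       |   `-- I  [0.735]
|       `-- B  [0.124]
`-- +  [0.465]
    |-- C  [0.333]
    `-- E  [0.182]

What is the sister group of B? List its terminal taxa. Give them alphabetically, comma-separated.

G, I

B attaches to the tree at the node subtending ((G,I),B).
The other lineage descending from that same node — the sister group — is (G,I); its 2 tips in alphabetical order are the answer.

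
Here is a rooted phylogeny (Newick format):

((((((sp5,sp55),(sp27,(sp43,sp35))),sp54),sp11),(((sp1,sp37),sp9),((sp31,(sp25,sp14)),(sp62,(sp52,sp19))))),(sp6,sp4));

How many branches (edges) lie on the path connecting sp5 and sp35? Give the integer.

5

The MRCA of sp5 and sp35 is the node subtending ((sp5,sp55),(sp27,(sp43,sp35))).
From sp5 up to that node: 2 branches. From sp35 up to the same node: 3 branches. Total: 2 + 3 = 5.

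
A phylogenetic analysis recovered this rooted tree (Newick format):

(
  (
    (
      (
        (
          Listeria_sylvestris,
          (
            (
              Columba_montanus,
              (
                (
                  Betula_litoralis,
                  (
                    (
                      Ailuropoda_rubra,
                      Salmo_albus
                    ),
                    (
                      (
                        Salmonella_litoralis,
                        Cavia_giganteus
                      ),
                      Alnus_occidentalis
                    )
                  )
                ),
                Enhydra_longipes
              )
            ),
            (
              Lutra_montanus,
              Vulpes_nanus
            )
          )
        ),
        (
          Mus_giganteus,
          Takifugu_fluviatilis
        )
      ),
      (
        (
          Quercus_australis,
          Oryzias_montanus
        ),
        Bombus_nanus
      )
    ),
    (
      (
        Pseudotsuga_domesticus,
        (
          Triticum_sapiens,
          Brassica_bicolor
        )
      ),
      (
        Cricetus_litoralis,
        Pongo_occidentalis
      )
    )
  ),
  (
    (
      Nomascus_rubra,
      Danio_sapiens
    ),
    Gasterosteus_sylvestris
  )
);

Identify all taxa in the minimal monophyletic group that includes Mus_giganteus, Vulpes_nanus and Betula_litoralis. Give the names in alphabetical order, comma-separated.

Ailuropoda_rubra, Alnus_occidentalis, Betula_litoralis, Cavia_giganteus, Columba_montanus, Enhydra_longipes, Listeria_sylvestris, Lutra_montanus, Mus_giganteus, Salmo_albus, Salmonella_litoralis, Takifugu_fluviatilis, Vulpes_nanus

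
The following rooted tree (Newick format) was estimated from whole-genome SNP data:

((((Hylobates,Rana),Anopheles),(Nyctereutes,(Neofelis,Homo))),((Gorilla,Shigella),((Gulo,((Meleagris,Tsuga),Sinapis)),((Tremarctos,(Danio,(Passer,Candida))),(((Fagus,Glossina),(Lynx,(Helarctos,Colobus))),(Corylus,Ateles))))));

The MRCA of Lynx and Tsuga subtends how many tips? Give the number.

15

The MRCA of Lynx and Tsuga is the node subtending ((Gulo,((Meleagris,Tsuga),Sinapis)),((Tremarctos,(Danio,(Passer,Candida))),(((Fagus,Glossina),(Lynx,(Helarctos,Colobus))),(Corylus,Ateles)))).
That clade contains 15 terminal taxa: Ateles, Candida, Colobus, Corylus, Danio, Fagus, Glossina, Gulo, Helarctos, Lynx, Meleagris, Passer, Sinapis, Tremarctos, Tsuga.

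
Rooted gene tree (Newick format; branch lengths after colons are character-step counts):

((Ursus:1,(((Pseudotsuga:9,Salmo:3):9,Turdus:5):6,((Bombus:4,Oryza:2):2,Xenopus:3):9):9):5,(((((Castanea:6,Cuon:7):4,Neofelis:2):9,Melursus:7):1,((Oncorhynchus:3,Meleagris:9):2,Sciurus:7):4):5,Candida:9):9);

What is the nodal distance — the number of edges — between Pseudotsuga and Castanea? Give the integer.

11

The MRCA of Pseudotsuga and Castanea is the root of the tree.
From Pseudotsuga up to that node: 5 branches. From Castanea up to the same node: 6 branches. Total: 5 + 6 = 11.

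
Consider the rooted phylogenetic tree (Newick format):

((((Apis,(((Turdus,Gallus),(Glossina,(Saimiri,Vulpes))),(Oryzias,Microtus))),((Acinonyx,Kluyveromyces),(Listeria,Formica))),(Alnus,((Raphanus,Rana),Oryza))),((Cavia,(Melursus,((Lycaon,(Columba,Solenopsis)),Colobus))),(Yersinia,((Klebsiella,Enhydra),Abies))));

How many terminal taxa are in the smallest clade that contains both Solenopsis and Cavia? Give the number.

The MRCA of Solenopsis and Cavia is the node subtending (Cavia,(Melursus,((Lycaon,(Columba,Solenopsis)),Colobus))).
That clade contains 6 terminal taxa: Cavia, Colobus, Columba, Lycaon, Melursus, Solenopsis.

6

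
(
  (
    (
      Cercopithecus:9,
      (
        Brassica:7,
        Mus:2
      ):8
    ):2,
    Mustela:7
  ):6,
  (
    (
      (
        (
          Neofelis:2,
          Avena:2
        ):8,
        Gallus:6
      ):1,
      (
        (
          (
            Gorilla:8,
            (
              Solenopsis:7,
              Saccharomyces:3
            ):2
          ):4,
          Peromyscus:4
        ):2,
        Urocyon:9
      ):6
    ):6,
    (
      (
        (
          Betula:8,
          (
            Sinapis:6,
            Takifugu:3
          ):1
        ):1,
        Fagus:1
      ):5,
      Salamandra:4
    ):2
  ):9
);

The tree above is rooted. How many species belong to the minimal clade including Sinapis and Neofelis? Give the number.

The MRCA of Sinapis and Neofelis is the node subtending ((((Neofelis,Avena),Gallus),(((Gorilla,(Solenopsis,Saccharomyces)),Peromyscus),Urocyon)),(((Betula,(Sinapis,Takifugu)),Fagus),Salamandra)).
That clade contains 13 terminal taxa: Avena, Betula, Fagus, Gallus, Gorilla, Neofelis, Peromyscus, Saccharomyces, Salamandra, Sinapis, Solenopsis, Takifugu, Urocyon.

13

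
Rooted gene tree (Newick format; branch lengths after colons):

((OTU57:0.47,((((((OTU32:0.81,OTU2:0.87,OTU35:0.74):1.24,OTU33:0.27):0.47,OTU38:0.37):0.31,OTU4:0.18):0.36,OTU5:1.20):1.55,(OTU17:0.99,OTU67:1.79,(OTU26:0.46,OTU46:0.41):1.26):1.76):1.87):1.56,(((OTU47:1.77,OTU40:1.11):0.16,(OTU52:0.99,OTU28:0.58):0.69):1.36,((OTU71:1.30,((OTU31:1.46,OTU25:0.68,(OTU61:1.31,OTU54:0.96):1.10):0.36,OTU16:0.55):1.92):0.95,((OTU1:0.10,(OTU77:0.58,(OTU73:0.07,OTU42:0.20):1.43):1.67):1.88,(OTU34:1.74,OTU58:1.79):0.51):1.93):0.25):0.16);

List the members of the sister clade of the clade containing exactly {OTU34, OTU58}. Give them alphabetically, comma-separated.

The clade containing exactly {OTU34, OTU58} attaches to the tree at the node subtending ((OTU1,(OTU77,(OTU73,OTU42))),(OTU34,OTU58)).
The other lineage descending from that same node — the sister group — is (OTU1,(OTU77,(OTU73,OTU42))); its 4 tips in alphabetical order are the answer.

OTU1, OTU42, OTU73, OTU77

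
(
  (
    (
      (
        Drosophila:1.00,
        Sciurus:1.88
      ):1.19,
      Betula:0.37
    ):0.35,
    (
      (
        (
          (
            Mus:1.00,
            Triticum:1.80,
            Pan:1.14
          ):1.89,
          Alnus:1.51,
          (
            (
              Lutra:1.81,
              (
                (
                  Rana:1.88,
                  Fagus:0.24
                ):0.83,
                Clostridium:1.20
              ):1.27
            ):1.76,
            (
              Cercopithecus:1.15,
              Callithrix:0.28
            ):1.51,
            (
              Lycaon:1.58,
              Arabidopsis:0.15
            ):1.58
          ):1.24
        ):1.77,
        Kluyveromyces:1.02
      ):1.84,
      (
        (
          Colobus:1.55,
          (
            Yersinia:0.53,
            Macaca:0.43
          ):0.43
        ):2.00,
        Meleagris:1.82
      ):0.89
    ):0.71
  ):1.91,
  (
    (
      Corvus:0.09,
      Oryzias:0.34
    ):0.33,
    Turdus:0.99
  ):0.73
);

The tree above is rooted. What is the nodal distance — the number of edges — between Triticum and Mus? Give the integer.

The MRCA of Triticum and Mus is the node subtending (Mus,Triticum,Pan).
From Triticum up to that node: 1 branch. From Mus up to the same node: 1 branch. Total: 1 + 1 = 2.

2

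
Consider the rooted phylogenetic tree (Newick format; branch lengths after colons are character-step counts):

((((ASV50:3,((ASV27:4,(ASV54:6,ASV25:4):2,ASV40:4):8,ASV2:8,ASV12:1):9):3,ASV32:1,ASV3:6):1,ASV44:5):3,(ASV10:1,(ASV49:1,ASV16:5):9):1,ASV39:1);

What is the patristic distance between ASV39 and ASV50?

11

The path runs ASV39 → … → MRCA → … → ASV50; the MRCA is the root of the tree.
Branch lengths along that path: 1 + 3 + 1 + 3 + 3 = 11.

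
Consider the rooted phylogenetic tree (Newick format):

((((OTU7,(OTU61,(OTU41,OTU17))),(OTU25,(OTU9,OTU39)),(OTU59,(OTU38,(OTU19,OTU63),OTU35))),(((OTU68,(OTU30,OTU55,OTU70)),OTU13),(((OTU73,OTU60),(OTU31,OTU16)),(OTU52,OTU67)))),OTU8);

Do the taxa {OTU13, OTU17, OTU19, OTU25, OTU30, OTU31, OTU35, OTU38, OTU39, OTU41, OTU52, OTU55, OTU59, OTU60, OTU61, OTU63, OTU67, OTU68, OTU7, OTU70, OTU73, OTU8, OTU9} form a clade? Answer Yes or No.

No

The MRCA of the listed taxa is the root, so the smallest clade containing them is the whole tree.
That clade also contains OTU16, which is not in the proposed group, so the group is not monophyletic.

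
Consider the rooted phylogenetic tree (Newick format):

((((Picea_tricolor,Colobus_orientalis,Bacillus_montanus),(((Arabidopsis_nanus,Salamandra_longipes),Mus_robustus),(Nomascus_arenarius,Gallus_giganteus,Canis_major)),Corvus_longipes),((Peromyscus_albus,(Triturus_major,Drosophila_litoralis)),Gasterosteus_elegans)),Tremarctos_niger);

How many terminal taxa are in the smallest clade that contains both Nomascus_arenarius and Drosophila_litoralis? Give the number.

14

The MRCA of Nomascus_arenarius and Drosophila_litoralis is the node subtending (((Picea_tricolor,Colobus_orientalis,Bacillus_montanus),(((Arabidopsis_nanus,Salamandra_longipes),Mus_robustus),(Nomascus_arenarius,Gallus_giganteus,Canis_major)),Corvus_longipes),((Peromyscus_albus,(Triturus_major,Drosophila_litoralis)),Gasterosteus_elegans)).
That clade contains 14 terminal taxa: Arabidopsis_nanus, Bacillus_montanus, Canis_major, Colobus_orientalis, Corvus_longipes, Drosophila_litoralis, Gallus_giganteus, Gasterosteus_elegans, Mus_robustus, Nomascus_arenarius, Peromyscus_albus, Picea_tricolor, Salamandra_longipes, Triturus_major.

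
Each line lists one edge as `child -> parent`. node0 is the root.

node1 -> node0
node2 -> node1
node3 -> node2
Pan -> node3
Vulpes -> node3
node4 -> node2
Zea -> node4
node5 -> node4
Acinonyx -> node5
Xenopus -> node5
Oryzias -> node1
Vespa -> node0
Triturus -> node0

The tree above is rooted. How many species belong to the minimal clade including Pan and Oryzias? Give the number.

6

The MRCA of Pan and Oryzias is the node subtending (((Pan,Vulpes),(Zea,(Acinonyx,Xenopus))),Oryzias).
That clade contains 6 terminal taxa: Acinonyx, Oryzias, Pan, Vulpes, Xenopus, Zea.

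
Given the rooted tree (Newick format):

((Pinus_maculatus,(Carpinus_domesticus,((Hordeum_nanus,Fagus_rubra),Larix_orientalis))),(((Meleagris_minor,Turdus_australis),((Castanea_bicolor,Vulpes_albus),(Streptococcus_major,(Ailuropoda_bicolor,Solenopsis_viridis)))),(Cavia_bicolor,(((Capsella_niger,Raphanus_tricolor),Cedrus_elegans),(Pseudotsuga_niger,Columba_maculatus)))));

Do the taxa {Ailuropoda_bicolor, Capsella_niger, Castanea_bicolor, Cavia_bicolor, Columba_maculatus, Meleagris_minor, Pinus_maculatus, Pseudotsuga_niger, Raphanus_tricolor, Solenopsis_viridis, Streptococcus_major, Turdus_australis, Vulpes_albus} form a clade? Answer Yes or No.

No

The MRCA of the listed taxa is the root, so the smallest clade containing them is the whole tree.
That clade also contains Carpinus_domesticus, Cedrus_elegans, Fagus_rubra, Hordeum_nanus, Larix_orientalis, which are not in the proposed group, so the group is not monophyletic.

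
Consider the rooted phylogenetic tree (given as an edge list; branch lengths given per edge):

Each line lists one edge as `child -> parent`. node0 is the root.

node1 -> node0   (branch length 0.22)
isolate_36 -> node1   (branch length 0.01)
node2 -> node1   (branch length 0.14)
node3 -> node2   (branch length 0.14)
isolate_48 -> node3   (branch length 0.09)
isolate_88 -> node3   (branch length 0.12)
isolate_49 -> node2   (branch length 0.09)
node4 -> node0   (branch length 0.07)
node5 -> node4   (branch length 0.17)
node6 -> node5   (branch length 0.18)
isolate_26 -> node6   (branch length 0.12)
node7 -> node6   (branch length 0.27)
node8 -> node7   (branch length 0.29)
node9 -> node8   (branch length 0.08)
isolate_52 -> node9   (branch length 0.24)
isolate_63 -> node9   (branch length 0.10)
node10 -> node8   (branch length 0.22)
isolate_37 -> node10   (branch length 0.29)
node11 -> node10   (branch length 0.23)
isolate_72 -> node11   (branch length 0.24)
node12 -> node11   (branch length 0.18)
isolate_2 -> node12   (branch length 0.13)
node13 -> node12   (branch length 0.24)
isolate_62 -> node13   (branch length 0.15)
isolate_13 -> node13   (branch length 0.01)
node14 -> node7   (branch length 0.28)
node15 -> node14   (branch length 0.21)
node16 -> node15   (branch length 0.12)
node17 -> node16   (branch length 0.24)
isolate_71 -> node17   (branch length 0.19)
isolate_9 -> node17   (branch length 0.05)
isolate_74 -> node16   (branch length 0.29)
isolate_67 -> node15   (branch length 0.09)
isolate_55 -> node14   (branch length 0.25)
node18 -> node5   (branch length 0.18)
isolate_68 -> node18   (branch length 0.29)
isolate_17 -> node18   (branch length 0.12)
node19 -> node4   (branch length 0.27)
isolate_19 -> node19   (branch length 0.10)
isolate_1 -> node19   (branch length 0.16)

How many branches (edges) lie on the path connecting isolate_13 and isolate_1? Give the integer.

11

The MRCA of isolate_13 and isolate_1 is the node subtending (((isolate_26,(((isolate_52,isolate_63),(isolate_37,(isolate_72,(isolate_2,(isolate_62,isolate_13))))),((((isolate_71,isolate_9),isolate_74),isolate_67),isolate_55))),(isolate_68,isolate_17)),(isolate_19,isolate_1)).
From isolate_13 up to that node: 9 branches. From isolate_1 up to the same node: 2 branches. Total: 9 + 2 = 11.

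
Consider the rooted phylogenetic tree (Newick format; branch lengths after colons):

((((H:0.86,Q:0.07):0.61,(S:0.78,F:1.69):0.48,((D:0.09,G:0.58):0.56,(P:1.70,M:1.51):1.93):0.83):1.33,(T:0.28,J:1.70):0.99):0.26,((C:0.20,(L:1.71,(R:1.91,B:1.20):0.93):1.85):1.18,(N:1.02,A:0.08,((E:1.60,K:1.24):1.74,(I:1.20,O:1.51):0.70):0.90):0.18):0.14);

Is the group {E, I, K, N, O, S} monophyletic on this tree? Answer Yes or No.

The MRCA of the listed taxa is the root, so the smallest clade containing them is the whole tree.
That clade also contains A, B, C, D, F, G, H, J, L, M, P, Q, R, T, which are not in the proposed group, so the group is not monophyletic.

No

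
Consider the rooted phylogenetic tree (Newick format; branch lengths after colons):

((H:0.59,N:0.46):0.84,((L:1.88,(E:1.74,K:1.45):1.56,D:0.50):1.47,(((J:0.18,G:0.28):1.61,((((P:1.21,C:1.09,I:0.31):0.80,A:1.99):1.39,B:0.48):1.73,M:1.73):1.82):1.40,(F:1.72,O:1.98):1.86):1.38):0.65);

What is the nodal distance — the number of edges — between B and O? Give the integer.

6

The MRCA of B and O is the node subtending (((J,G),((((P,C,I),A),B),M)),(F,O)).
From B up to that node: 4 branches. From O up to the same node: 2 branches. Total: 4 + 2 = 6.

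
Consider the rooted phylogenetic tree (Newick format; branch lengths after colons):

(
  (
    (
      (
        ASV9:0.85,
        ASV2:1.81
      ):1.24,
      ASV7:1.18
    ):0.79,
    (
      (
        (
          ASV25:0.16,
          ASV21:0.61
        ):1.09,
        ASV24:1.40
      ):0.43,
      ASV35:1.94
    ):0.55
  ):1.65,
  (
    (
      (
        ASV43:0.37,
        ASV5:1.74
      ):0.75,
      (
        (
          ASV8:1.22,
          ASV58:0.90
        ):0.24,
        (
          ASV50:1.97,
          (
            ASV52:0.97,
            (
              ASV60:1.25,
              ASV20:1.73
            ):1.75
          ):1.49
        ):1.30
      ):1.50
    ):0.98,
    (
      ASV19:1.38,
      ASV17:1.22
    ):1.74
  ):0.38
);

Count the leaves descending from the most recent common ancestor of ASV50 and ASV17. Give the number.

10

The MRCA of ASV50 and ASV17 is the node subtending (((ASV43,ASV5),((ASV8,ASV58),(ASV50,(ASV52,(ASV60,ASV20))))),(ASV19,ASV17)).
That clade contains 10 terminal taxa: ASV17, ASV19, ASV20, ASV43, ASV5, ASV50, ASV52, ASV58, ASV60, ASV8.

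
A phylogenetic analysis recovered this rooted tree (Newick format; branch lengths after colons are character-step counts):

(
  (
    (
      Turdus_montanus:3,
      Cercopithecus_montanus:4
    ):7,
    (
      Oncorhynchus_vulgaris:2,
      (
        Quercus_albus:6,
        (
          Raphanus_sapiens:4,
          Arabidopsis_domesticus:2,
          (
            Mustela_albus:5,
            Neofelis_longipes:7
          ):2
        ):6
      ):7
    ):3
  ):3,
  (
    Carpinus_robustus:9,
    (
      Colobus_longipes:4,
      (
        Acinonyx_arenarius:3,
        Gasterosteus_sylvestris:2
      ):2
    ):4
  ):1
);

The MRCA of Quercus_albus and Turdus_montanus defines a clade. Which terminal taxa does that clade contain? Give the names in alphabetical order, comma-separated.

Arabidopsis_domesticus, Cercopithecus_montanus, Mustela_albus, Neofelis_longipes, Oncorhynchus_vulgaris, Quercus_albus, Raphanus_sapiens, Turdus_montanus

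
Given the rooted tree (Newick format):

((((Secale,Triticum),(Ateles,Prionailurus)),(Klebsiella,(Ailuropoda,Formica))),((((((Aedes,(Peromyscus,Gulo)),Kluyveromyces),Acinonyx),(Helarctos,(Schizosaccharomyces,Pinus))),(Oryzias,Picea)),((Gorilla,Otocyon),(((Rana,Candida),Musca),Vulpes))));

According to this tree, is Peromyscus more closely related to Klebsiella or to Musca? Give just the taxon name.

The MRCA of Peromyscus and Musca subtends ((((((Aedes,(Peromyscus,Gulo)),Kluyveromyces),Acinonyx),(Helarctos,(Schizosaccharomyces,Pinus))),(Oryzias,Picea)),((Gorilla,Otocyon),(((Rana,Candida),Musca),Vulpes))) (16 taxa).
The MRCA of Peromyscus and Klebsiella is the root, subtending the entire tree (23 taxa).
The first is nested inside the second, so Peromyscus shares a more recent common ancestor with Musca.

Musca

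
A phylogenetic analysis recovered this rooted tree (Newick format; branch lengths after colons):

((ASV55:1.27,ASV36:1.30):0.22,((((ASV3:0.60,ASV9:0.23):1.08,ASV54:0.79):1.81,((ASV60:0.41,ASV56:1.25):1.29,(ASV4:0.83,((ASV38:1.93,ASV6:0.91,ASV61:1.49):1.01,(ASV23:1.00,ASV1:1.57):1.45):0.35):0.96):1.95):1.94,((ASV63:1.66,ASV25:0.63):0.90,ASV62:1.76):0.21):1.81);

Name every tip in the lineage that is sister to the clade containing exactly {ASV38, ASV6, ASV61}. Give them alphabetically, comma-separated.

The clade containing exactly {ASV38, ASV6, ASV61} attaches to the tree at the node subtending ((ASV38,ASV6,ASV61),(ASV23,ASV1)).
The other lineage descending from that same node — the sister group — is (ASV23,ASV1); its 2 tips in alphabetical order are the answer.

ASV1, ASV23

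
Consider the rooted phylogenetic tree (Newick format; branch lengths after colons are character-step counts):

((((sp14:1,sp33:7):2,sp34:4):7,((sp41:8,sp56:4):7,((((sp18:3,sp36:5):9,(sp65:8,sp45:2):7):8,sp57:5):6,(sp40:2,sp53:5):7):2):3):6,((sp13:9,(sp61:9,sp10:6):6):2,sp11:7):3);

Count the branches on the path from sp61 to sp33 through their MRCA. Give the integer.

The MRCA of sp61 and sp33 is the root of the tree.
From sp61 up to that node: 4 branches. From sp33 up to the same node: 4 branches. Total: 4 + 4 = 8.

8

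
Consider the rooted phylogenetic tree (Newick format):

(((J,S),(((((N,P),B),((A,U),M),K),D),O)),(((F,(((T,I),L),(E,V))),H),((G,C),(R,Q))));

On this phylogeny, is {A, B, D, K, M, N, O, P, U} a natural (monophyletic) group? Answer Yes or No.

Yes

The most recent common ancestor of these taxa subtends (((((N,P),B),((A,U),M),K),D),O).
That clade has exactly 9 tips — every listed taxon and nothing else — so the group is monophyletic.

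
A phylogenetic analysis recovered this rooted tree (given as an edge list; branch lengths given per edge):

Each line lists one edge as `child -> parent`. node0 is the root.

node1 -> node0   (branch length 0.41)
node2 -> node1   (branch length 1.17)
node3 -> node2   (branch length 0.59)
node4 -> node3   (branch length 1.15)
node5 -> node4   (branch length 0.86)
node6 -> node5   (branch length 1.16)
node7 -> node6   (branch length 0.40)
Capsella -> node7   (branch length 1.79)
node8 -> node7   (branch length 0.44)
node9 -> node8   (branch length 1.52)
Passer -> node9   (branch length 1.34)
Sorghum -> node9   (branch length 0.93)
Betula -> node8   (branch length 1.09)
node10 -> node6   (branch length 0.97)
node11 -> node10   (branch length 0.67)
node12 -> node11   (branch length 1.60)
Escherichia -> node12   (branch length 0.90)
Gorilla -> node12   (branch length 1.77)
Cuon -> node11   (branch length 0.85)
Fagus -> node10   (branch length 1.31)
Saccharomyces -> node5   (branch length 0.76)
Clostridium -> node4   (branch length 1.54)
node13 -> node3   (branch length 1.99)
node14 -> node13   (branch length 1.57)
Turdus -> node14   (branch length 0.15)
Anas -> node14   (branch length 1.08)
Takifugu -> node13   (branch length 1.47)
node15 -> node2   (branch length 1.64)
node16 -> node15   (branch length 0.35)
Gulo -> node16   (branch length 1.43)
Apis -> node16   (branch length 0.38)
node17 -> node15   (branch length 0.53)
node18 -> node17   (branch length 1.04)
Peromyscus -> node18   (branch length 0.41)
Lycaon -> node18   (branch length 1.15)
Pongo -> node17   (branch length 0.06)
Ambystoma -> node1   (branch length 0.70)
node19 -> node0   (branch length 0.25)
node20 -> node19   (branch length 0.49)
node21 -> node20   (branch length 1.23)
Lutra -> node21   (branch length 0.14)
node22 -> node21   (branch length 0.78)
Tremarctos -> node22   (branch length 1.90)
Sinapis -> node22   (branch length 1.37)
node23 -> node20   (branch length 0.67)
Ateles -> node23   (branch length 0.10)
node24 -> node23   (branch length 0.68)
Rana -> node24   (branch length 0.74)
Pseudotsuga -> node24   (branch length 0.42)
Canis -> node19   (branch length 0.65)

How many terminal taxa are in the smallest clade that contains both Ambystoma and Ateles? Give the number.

The MRCA of Ambystoma and Ateles is the root, so the clade is the entire tree.
That clade contains 26 terminal taxa: Ambystoma, Anas, Apis, Ateles, Betula, Canis, Capsella, Clostridium, Cuon, Escherichia, Fagus, Gorilla, Gulo, Lutra, Lycaon, Passer, Peromyscus, Pongo, Pseudotsuga, Rana, Saccharomyces, Sinapis, Sorghum, Takifugu, Tremarctos, Turdus.

26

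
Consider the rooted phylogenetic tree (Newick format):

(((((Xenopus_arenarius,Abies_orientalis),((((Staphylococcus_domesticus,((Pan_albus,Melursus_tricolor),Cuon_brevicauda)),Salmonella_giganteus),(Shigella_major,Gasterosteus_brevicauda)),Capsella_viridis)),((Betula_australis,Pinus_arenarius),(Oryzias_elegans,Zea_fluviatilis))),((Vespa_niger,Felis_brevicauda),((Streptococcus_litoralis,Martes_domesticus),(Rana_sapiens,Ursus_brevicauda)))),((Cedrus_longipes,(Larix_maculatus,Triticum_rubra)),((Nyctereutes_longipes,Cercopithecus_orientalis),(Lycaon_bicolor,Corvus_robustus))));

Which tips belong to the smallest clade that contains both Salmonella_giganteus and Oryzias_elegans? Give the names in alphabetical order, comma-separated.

Abies_orientalis, Betula_australis, Capsella_viridis, Cuon_brevicauda, Gasterosteus_brevicauda, Melursus_tricolor, Oryzias_elegans, Pan_albus, Pinus_arenarius, Salmonella_giganteus, Shigella_major, Staphylococcus_domesticus, Xenopus_arenarius, Zea_fluviatilis

Tracing Salmonella_giganteus: it sits inside ((Staphylococcus_domesticus,((Pan_albus,Melursus_tricolor),Cuon_brevicauda)),Salmonella_giganteus).
Tracing Oryzias_elegans: it sits inside (Oryzias_elegans,Zea_fluviatilis).
The smallest clade enclosing both is (((Xenopus_arenarius,Abies_orientalis),((((Staphylococcus_domesticus,((Pan_albus,Melursus_tricolor),Cuon_brevicauda)),Salmonella_giganteus),(Shigella_major,Gasterosteus_brevicauda)),Capsella_viridis)),((Betula_australis,Pinus_arenarius),(Oryzias_elegans,Zea_fluviatilis))); the answer is its 14 terminal taxa in alphabetical order.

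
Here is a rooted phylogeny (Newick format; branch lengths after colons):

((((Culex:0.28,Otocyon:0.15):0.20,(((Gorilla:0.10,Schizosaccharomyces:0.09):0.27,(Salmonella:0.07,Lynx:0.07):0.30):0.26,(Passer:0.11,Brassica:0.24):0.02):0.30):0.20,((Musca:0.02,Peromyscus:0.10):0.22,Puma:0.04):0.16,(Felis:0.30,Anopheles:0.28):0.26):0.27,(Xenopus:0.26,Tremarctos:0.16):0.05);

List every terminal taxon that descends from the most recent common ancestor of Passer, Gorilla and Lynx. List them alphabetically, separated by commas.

Tracing Passer: it sits inside (Passer,Brassica).
Tracing Gorilla: it sits inside (Gorilla,Schizosaccharomyces).
Tracing Lynx: it sits inside (Salmonella,Lynx).
The smallest clade enclosing all 3 is (((Gorilla,Schizosaccharomyces),(Salmonella,Lynx)),(Passer,Brassica)); the answer is its 6 terminal taxa in alphabetical order.

Brassica, Gorilla, Lynx, Passer, Salmonella, Schizosaccharomyces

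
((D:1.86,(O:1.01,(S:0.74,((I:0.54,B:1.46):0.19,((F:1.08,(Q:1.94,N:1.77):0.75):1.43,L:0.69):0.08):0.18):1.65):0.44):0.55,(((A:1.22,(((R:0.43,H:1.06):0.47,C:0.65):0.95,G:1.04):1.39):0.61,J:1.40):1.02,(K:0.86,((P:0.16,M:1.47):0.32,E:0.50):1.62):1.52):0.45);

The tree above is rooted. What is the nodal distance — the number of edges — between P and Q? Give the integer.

13

The MRCA of P and Q is the root of the tree.
From P up to that node: 5 branches. From Q up to the same node: 8 branches. Total: 5 + 8 = 13.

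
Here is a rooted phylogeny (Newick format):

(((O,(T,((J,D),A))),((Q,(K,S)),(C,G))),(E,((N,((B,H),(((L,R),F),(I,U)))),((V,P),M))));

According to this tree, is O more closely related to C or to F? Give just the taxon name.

C

The MRCA of O and C subtends ((O,(T,((J,D),A))),((Q,(K,S)),(C,G))) (10 taxa).
The MRCA of O and F is the root, subtending the entire tree (22 taxa).
The first is nested inside the second, so O shares a more recent common ancestor with C.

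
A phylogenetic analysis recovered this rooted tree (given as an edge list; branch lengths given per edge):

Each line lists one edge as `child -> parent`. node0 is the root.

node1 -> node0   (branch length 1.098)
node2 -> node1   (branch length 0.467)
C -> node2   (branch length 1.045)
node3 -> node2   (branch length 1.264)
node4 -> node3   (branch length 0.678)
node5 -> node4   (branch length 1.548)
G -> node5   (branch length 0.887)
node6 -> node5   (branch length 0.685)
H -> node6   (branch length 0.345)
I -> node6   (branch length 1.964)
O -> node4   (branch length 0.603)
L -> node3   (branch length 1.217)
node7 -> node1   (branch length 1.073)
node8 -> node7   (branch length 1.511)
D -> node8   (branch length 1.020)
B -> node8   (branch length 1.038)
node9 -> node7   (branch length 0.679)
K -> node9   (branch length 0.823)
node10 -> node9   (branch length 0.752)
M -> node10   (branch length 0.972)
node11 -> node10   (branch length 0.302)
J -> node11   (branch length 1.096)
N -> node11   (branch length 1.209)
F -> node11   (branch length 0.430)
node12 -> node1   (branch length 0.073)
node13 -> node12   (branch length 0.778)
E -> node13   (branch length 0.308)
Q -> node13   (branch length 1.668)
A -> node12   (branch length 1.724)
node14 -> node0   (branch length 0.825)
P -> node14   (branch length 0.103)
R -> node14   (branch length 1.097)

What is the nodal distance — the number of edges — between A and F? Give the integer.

The MRCA of A and F is the node subtending ((C,(((G,(H,I)),O),L)),((D,B),(K,(M,(J,N,F)))),((E,Q),A)).
From A up to that node: 2 branches. From F up to the same node: 5 branches. Total: 2 + 5 = 7.

7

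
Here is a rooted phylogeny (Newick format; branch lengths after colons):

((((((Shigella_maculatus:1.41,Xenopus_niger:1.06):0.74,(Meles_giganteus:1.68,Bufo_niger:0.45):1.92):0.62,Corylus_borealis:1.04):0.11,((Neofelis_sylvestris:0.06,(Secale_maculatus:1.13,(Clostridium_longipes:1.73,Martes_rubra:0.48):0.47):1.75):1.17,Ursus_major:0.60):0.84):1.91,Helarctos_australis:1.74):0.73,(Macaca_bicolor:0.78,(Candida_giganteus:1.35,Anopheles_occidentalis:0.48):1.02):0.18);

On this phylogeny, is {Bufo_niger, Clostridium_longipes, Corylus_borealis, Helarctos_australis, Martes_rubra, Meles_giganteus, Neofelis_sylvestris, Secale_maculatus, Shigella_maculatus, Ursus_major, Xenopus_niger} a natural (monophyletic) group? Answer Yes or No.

Yes

The most recent common ancestor of these taxa subtends (((((Shigella_maculatus,Xenopus_niger),(Meles_giganteus,Bufo_niger)),Corylus_borealis),((Neofelis_sylvestris,(Secale_maculatus,(Clostridium_longipes,Martes_rubra))),Ursus_major)),Helarctos_australis).
That clade has exactly 11 tips — every listed taxon and nothing else — so the group is monophyletic.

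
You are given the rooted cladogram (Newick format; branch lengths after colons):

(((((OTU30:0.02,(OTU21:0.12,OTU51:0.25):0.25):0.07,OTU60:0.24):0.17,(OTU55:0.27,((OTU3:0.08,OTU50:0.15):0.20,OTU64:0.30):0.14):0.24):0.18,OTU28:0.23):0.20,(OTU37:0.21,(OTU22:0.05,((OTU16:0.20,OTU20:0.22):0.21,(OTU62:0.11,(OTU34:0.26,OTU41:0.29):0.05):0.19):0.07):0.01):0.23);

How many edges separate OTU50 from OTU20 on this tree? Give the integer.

The MRCA of OTU50 and OTU20 is the root of the tree.
From OTU50 up to that node: 6 branches. From OTU20 up to the same node: 5 branches. Total: 6 + 5 = 11.

11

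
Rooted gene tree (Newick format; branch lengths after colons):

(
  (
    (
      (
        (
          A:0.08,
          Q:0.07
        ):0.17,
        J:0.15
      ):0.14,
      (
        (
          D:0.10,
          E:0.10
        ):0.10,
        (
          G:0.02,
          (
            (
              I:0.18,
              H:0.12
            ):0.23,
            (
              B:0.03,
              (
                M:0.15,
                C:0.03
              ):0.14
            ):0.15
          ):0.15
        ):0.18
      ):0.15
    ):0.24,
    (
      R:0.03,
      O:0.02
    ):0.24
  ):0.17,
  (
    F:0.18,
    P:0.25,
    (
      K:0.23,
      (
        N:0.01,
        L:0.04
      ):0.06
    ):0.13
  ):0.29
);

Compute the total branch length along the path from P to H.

The path runs P → … → MRCA → … → H; the MRCA is the root of the tree.
Branch lengths along that path: 0.25 + 0.29 + 0.17 + 0.24 + 0.15 + 0.18 + 0.15 + 0.23 + 0.12 = 1.78.

1.78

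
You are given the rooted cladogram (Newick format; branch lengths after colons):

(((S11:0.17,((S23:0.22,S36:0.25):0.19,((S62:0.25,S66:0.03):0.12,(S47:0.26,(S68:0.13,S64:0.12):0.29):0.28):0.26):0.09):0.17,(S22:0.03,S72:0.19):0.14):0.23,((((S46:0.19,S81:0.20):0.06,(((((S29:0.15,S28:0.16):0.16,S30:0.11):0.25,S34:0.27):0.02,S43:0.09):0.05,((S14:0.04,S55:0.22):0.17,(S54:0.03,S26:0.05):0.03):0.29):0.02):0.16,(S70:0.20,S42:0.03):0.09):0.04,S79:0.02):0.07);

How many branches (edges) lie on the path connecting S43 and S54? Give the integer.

The MRCA of S43 and S54 is the node subtending (((((S29,S28),S30),S34),S43),((S14,S55),(S54,S26))).
From S43 up to that node: 2 branches. From S54 up to the same node: 3 branches. Total: 2 + 3 = 5.

5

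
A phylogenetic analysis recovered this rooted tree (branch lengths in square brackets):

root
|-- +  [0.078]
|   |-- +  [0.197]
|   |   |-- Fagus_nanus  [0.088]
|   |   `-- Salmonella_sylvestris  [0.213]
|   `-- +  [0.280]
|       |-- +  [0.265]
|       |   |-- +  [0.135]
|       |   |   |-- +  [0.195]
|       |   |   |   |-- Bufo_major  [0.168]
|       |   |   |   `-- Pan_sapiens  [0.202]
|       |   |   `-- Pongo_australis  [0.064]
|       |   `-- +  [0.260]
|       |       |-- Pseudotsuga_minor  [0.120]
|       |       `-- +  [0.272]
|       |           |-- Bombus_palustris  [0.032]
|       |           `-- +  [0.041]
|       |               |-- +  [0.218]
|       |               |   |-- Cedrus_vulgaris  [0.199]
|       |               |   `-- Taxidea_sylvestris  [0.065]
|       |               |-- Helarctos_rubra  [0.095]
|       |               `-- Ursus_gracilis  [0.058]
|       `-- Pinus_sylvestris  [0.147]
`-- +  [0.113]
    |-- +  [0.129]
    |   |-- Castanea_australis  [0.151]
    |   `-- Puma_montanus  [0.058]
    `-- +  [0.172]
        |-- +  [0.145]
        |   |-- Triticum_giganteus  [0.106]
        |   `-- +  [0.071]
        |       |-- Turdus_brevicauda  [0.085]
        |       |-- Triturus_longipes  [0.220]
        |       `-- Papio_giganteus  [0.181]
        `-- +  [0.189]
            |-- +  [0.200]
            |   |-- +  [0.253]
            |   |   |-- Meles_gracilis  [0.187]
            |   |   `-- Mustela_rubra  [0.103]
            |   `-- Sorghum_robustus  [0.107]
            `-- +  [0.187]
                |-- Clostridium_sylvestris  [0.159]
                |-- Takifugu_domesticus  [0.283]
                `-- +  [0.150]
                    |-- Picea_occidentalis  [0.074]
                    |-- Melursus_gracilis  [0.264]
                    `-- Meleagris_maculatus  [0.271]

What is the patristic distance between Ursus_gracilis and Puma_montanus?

The path runs Ursus_gracilis → … → MRCA → … → Puma_montanus; the MRCA is the root of the tree.
Branch lengths along that path: 0.058 + 0.041 + 0.272 + 0.260 + 0.265 + 0.280 + 0.078 + 0.113 + 0.129 + 0.058 = 1.554.

1.554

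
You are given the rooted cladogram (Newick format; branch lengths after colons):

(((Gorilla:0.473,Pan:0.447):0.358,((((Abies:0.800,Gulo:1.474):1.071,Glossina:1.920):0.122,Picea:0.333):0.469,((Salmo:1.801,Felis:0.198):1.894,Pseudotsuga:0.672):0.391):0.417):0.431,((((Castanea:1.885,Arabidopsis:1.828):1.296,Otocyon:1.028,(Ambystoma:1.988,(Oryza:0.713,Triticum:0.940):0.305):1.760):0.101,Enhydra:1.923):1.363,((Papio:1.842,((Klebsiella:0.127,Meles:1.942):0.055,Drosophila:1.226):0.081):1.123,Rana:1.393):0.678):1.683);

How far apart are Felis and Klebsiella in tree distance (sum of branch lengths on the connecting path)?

The path runs Felis → … → MRCA → … → Klebsiella; the MRCA is the root of the tree.
Branch lengths along that path: 0.198 + 1.894 + 0.391 + 0.417 + 0.431 + 1.683 + 0.678 + 1.123 + 0.081 + 0.055 + 0.127 = 7.078.

7.078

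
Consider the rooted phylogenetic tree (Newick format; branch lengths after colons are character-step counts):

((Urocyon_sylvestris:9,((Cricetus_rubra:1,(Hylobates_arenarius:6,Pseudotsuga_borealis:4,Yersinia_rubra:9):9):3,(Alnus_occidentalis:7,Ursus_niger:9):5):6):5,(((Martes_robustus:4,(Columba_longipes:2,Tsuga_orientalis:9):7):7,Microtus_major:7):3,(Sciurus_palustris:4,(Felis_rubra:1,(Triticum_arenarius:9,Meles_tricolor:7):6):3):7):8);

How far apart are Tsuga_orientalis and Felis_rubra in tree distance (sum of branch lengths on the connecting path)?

The path runs Tsuga_orientalis → … → MRCA → … → Felis_rubra; the MRCA is the node subtending (((Martes_robustus,(Columba_longipes,Tsuga_orientalis)),Microtus_major),(Sciurus_palustris,(Felis_rubra,(Triticum_arenarius,Meles_tricolor)))).
Branch lengths along that path: 9 + 7 + 7 + 3 + 7 + 3 + 1 = 37.

37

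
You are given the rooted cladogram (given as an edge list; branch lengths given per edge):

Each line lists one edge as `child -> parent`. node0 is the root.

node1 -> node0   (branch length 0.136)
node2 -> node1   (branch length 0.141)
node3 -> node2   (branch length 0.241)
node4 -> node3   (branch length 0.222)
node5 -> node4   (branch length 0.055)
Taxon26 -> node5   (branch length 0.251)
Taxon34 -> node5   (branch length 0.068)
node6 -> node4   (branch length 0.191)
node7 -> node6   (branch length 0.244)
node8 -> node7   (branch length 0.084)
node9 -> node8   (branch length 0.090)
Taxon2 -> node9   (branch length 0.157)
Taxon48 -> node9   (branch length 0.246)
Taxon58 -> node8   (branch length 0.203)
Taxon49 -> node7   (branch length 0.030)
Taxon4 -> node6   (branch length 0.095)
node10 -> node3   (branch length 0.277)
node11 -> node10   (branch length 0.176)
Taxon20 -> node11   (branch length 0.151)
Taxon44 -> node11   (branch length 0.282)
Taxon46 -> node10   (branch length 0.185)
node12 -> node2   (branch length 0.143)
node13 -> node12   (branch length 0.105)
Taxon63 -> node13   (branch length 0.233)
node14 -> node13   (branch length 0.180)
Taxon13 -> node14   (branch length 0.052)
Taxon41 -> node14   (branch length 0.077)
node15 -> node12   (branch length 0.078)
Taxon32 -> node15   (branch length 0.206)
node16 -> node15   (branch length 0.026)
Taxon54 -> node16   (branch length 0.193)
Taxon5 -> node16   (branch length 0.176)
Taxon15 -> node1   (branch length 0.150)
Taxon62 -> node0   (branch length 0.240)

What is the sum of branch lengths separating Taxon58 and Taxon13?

The path runs Taxon58 → … → MRCA → … → Taxon13; the MRCA is the node subtending ((((Taxon26,Taxon34),((((Taxon2,Taxon48),Taxon58),Taxon49),Taxon4)),((Taxon20,Taxon44),Taxon46)),((Taxon63,(Taxon13,Taxon41)),(Taxon32,(Taxon54,Taxon5)))).
Branch lengths along that path: 0.203 + 0.084 + 0.244 + 0.191 + 0.222 + 0.241 + 0.143 + 0.105 + 0.180 + 0.052 = 1.665.

1.665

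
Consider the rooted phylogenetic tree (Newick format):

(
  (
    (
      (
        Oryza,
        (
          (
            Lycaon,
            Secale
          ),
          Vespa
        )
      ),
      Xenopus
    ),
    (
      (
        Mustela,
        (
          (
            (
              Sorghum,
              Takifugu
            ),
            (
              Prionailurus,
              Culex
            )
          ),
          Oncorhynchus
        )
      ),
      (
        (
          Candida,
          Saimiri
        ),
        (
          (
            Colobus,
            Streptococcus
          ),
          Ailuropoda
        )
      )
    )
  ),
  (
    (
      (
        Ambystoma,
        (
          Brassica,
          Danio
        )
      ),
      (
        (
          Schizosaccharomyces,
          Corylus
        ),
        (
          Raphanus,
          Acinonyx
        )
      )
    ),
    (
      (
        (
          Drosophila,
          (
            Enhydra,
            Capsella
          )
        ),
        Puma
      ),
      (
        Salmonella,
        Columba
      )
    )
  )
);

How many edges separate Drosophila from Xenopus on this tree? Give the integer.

The MRCA of Drosophila and Xenopus is the root of the tree.
From Drosophila up to that node: 5 branches. From Xenopus up to the same node: 3 branches. Total: 5 + 3 = 8.

8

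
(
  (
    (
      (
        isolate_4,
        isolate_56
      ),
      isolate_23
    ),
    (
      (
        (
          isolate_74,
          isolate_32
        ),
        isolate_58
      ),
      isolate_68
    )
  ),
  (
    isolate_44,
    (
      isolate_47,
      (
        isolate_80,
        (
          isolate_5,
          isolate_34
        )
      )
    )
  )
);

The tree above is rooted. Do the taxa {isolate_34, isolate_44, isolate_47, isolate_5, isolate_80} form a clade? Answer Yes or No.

Yes

The most recent common ancestor of these taxa subtends (isolate_44,(isolate_47,(isolate_80,(isolate_5,isolate_34)))).
That clade has exactly 5 tips — every listed taxon and nothing else — so the group is monophyletic.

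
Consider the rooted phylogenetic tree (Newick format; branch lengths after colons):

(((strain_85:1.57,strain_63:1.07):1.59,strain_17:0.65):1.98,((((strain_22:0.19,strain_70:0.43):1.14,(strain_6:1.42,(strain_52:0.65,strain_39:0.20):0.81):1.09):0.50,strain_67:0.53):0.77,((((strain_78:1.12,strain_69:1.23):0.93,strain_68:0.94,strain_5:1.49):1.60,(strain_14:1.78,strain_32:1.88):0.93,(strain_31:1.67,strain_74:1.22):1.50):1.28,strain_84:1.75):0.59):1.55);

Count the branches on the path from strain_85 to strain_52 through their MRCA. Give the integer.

9

The MRCA of strain_85 and strain_52 is the root of the tree.
From strain_85 up to that node: 3 branches. From strain_52 up to the same node: 6 branches. Total: 3 + 6 = 9.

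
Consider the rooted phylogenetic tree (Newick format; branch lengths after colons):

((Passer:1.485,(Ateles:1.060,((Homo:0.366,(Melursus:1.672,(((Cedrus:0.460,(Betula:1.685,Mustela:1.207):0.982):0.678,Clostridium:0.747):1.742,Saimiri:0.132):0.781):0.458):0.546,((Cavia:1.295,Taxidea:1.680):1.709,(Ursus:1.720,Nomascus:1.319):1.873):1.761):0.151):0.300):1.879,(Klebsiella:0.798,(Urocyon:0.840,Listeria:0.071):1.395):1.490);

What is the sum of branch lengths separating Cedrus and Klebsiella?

9.283

The path runs Cedrus → … → MRCA → … → Klebsiella; the MRCA is the root of the tree.
Branch lengths along that path: 0.460 + 0.678 + 1.742 + 0.781 + 0.458 + 0.546 + 0.151 + 0.300 + 1.879 + 1.490 + 0.798 = 9.283.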